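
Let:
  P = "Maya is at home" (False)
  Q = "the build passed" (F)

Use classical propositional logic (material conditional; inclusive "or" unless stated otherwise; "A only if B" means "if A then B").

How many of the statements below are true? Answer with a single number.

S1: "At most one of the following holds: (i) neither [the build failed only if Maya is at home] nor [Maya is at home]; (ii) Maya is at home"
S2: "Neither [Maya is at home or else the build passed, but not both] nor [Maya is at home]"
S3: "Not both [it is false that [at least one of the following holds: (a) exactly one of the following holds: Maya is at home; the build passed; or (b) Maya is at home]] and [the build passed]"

3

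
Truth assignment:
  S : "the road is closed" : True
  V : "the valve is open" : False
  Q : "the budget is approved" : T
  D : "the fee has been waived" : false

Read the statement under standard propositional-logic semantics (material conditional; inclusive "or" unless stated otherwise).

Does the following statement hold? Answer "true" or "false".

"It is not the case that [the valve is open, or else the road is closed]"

This is not (V or S).

V or S = False or True = True
not (V or S) = not True = False

The statement is false.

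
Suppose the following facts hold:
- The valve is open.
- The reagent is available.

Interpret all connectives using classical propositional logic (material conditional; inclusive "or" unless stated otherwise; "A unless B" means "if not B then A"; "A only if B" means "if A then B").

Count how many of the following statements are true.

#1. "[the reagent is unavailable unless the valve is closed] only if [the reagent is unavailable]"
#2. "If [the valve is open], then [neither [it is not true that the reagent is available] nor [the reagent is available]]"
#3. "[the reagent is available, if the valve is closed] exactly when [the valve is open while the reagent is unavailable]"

Let W = "the reagent is available" (T), G = "the valve is open" (T).

#1: In symbols: (¬W ∨ ¬G) → ¬W

¬W = ¬T = F
¬G = ¬T = F
¬W ∨ ¬G = F ∨ F = F
¬W = ¬T = F
(¬W ∨ ¬G) → ¬W = F → F = T
So #1 is true.

#2: Formalization: G → (¬W ↓ W)

¬W = ¬T = F
¬W ↓ W = F ↓ T = F
G → (¬W ↓ W) = T → F = F
Thus #2 is false.

#3: Formalization: (¬G → W) ↔ (G ∧ ¬W)

¬G = ¬T = F
¬G → W = F → T = T
¬W = ¬T = F
G ∧ ¬W = T ∧ F = F
(¬G → W) ↔ (G ∧ ¬W) = T ↔ F = F
Thus #3 is false.

True statements: 1.

1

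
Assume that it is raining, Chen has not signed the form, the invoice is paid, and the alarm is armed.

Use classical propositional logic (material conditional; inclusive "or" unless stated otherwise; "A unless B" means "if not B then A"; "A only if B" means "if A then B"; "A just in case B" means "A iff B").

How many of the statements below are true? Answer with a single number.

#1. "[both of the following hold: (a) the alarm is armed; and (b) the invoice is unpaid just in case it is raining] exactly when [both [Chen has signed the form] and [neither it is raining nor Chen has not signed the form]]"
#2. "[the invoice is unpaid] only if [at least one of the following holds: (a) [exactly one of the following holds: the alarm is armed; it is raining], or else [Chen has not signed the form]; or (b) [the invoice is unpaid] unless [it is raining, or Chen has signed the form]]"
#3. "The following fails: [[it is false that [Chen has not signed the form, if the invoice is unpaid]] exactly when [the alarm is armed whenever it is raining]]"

3

Let S = "the alarm is armed" (True), R = "the invoice is paid" (True), P = "it is raining" (True), Q = "Chen has signed the form" (False).

#1: Parsed as (S and (not R iff P)) iff (Q and (P nor not Q))

not R = not True = False
not R iff P = False iff True = False
S and (not R iff P) = True and False = False
not Q = not False = True
P nor not Q = True nor True = False
Q and (P nor not Q) = False and False = False
(S and (not R iff P)) iff (Q and (P nor not Q)) = False iff False = True
Thus #1 is true.

#2: Parsed as not R -> (((S xor P) or not Q) or (not R or (P or Q)))

not R = not True = False
S xor P = True xor True = False
not Q = not False = True
(S xor P) or not Q = False or True = True
not R = not True = False
P or Q = True or False = True
not R or (P or Q) = False or True = True
((S xor P) or not Q) or (not R or (P or Q)) = True or True = True
not R -> (((S xor P) or not Q) or (not R or (P or Q))) = False -> True = True
Thus #2 is true.

#3: Formalization: not (not (not R -> not Q) iff (P -> S))

not R = not True = False
not Q = not False = True
not R -> not Q = False -> True = True
not (not R -> not Q) = not True = False
P -> S = True -> True = True
not (not R -> not Q) iff (P -> S) = False iff True = False
not (not (not R -> not Q) iff (P -> S)) = not False = True
Thus #3 is true.

True statements: 3 (#1, #2, #3).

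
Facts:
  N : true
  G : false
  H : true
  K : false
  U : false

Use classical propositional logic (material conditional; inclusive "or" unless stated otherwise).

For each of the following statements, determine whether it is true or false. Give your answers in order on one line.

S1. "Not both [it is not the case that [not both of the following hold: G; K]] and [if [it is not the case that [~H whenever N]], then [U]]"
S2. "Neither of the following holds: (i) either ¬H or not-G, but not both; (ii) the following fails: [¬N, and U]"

S1 T; S2 F

S1: This is ~(G nand K) nand (~(N -> ~H) -> U).

G nand K = F nand F = T
~(G nand K) = ~T = F
~H = ~T = F
N -> ~H = T -> F = F
~(N -> ~H) = ~F = T
~(N -> ~H) -> U = T -> F = F
~(G nand K) nand (~(N -> ~H) -> U) = F nand F = T
So S1 is true.

S2: Formalization: (~H xor ~G) nor ~(~N & U)

~H = ~T = F
~G = ~F = T
~H xor ~G = F xor T = T
~N = ~T = F
~N & U = F & F = F
~(~N & U) = ~F = T
(~H xor ~G) nor ~(~N & U) = T nor T = F
Thus S2 is false.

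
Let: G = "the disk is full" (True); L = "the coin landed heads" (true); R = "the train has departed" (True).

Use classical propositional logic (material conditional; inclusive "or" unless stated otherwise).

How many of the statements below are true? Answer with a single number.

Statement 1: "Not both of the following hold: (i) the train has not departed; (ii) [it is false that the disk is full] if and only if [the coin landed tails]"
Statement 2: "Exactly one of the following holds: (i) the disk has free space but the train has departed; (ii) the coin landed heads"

Statement 1: Parsed as not R nand (not G iff not L)

not R = not True = False
not G = not True = False
not L = not True = False
not G iff not L = False iff False = True
not R nand (not G iff not L) = False nand True = True
Thus Statement 1 is true.

Statement 2: In symbols: (not G and R) xor L

not G = not True = False
not G and R = False and True = False
(not G and R) xor L = False xor True = True
Thus Statement 2 is true.

Count: 2.

2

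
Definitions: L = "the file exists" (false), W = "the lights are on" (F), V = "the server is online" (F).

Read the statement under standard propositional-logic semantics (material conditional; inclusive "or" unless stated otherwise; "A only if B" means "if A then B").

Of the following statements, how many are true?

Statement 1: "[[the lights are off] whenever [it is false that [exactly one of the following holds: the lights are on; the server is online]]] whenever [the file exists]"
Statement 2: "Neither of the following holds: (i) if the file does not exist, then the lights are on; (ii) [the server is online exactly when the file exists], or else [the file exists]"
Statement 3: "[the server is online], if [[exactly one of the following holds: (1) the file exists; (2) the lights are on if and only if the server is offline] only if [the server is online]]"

Statement 1: In symbols: L → (¬(W ⊕ V) → ¬W)

W ⊕ V = F ⊕ F = F
¬(W ⊕ V) = ¬F = T
¬W = ¬F = T
¬(W ⊕ V) → ¬W = T → T = T
L → (¬(W ⊕ V) → ¬W) = F → T = T
Thus Statement 1 is true.

Statement 2: In symbols: (¬L → W) ↓ ((V ↔ L) ∨ L)

¬L = ¬F = T
¬L → W = T → F = F
V ↔ L = F ↔ F = T
(V ↔ L) ∨ L = T ∨ F = T
(¬L → W) ↓ ((V ↔ L) ∨ L) = F ↓ T = F
Hence Statement 2 is false.

Statement 3: Parsed as ((L ⊕ (W ↔ ¬V)) → V) → V

¬V = ¬F = T
W ↔ ¬V = F ↔ T = F
L ⊕ (W ↔ ¬V) = F ⊕ F = F
(L ⊕ (W ↔ ¬V)) → V = F → F = T
((L ⊕ (W ↔ ¬V)) → V) → V = T → F = F
So Statement 3 is false.

Count: 1.

1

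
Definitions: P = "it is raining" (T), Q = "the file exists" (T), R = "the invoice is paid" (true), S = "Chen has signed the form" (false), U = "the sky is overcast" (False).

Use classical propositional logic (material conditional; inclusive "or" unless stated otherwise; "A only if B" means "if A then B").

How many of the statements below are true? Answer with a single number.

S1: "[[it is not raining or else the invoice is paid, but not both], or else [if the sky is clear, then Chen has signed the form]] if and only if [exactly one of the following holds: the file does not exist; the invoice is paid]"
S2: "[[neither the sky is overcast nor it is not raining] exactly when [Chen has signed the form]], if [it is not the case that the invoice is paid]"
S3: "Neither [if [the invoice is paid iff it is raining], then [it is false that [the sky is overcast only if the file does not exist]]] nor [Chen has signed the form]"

3

S1: In symbols: ((~P xor R) | (~U -> S)) <-> (~Q xor R)

~P = ~T = F
~P xor R = F xor T = T
~U = ~F = T
~U -> S = T -> F = F
(~P xor R) | (~U -> S) = T | F = T
~Q = ~T = F
~Q xor R = F xor T = T
((~P xor R) | (~U -> S)) <-> (~Q xor R) = T <-> T = T
Thus S1 is true.

S2: In symbols: ~R -> ((U nor ~P) <-> S)

~R = ~T = F
~P = ~T = F
U nor ~P = F nor F = T
(U nor ~P) <-> S = T <-> F = F
~R -> ((U nor ~P) <-> S) = F -> F = T
Hence S2 is true.

S3: Formalization: ((R <-> P) -> ~(U -> ~Q)) nor S

R <-> P = T <-> T = T
~Q = ~T = F
U -> ~Q = F -> F = T
~(U -> ~Q) = ~T = F
(R <-> P) -> ~(U -> ~Q) = T -> F = F
((R <-> P) -> ~(U -> ~Q)) nor S = F nor F = T
Hence S3 is true.

3 of the 3 statements are true (S1, S2, S3).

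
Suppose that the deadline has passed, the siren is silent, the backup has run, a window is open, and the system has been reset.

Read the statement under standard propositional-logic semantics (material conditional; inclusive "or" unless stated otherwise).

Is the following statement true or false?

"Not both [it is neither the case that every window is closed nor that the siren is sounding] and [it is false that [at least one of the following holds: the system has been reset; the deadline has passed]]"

Let V = "a window is open" (T), G = "the siren is sounding" (F), S = "the system has been reset" (T), U = "the deadline has passed" (T).
Parsed as (~V nor G) nand ~(S | U)

~V = ~T = F
~V nor G = F nor F = T
S | U = T | T = T
~(S | U) = ~T = F
(~V nor G) nand ~(S | U) = T nand F = T

The statement is true.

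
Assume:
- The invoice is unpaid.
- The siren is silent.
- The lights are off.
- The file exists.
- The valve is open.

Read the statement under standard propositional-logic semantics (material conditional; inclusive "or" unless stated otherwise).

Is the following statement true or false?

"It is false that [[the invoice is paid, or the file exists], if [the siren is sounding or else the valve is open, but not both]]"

Let L = "the siren is sounding" (F), V = "the valve is open" (T), K = "the invoice is paid" (F), Q = "the file exists" (T).
Parsed as ~((L xor V) -> (K | Q))

L xor V = F xor T = T
K | Q = F | T = T
(L xor V) -> (K | Q) = T -> T = T
~((L xor V) -> (K | Q)) = ~T = F

The statement is false.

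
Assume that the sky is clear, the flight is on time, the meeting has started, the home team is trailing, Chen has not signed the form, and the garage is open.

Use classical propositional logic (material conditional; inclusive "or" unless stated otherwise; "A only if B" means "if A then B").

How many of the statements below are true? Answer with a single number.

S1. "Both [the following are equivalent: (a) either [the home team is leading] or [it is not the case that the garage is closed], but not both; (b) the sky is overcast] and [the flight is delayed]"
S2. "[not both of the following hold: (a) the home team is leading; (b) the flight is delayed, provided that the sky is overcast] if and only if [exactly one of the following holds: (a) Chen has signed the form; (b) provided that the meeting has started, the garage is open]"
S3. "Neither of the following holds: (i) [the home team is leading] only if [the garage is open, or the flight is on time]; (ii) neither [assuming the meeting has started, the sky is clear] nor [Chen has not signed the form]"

Let V = "the home team is leading" (F), U = "the garage is closed" (F), N = "the sky is overcast" (F), W = "the flight is delayed" (F), L = "Chen has signed the form" (F), D = "the meeting has started" (T).

S1: Formalization: ((V ⊕ ¬U) ↔ N) ∧ W

¬U = ¬F = T
V ⊕ ¬U = F ⊕ T = T
(V ⊕ ¬U) ↔ N = T ↔ F = F
((V ⊕ ¬U) ↔ N) ∧ W = F ∧ F = F
So S1 is false.

S2: In symbols: (V ↑ (N → W)) ↔ (L ⊕ (D → ¬U))

N → W = F → F = T
V ↑ (N → W) = F ↑ T = T
¬U = ¬F = T
D → ¬U = T → T = T
L ⊕ (D → ¬U) = F ⊕ T = T
(V ↑ (N → W)) ↔ (L ⊕ (D → ¬U)) = T ↔ T = T
So S2 is true.

S3: In symbols: (V → (¬U ∨ ¬W)) ↓ ((D → ¬N) ↓ ¬L)

¬U = ¬F = T
¬W = ¬F = T
¬U ∨ ¬W = T ∨ T = T
V → (¬U ∨ ¬W) = F → T = T
¬N = ¬F = T
D → ¬N = T → T = T
¬L = ¬F = T
(D → ¬N) ↓ ¬L = T ↓ T = F
(V → (¬U ∨ ¬W)) ↓ ((D → ¬N) ↓ ¬L) = T ↓ F = F
Hence S3 is false.

1 of the 3 statements is true.

1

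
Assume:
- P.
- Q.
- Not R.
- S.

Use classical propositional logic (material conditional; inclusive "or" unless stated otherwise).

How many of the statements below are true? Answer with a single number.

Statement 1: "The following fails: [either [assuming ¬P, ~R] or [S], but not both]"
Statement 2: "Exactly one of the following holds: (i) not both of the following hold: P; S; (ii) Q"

Statement 1: Parsed as not ((not P -> not R) xor S)

not P = not True = False
not R = not False = True
not P -> not R = False -> True = True
(not P -> not R) xor S = True xor True = False
not ((not P -> not R) xor S) = not False = True
So Statement 1 is true.

Statement 2: This is (P nand S) xor Q.

P nand S = True nand True = False
(P nand S) xor Q = False xor True = True
Hence Statement 2 is true.

True statements: 2.

2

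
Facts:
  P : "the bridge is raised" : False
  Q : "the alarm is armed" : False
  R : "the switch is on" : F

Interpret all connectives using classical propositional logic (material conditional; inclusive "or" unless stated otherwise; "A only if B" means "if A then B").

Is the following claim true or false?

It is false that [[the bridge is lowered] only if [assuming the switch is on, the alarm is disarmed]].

In symbols: ¬(¬P → (R → ¬Q))

¬P = ¬F = T
¬Q = ¬F = T
R → ¬Q = F → T = T
¬P → (R → ¬Q) = T → T = T
¬(¬P → (R → ¬Q)) = ¬T = F

false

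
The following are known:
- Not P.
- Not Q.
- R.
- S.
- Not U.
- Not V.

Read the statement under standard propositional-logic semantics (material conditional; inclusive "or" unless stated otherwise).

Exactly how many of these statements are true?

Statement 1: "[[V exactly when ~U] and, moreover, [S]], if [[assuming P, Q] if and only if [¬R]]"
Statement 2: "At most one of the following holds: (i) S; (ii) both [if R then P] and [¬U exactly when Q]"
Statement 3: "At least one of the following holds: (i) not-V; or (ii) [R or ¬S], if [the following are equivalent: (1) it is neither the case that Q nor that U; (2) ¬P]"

3

Statement 1: Parsed as ((P → Q) ↔ ¬R) → ((V ↔ ¬U) ∧ S)

P → Q = F → F = T
¬R = ¬T = F
(P → Q) ↔ ¬R = T ↔ F = F
¬U = ¬F = T
V ↔ ¬U = F ↔ T = F
(V ↔ ¬U) ∧ S = F ∧ T = F
((P → Q) ↔ ¬R) → ((V ↔ ¬U) ∧ S) = F → F = T
Hence Statement 1 is true.

Statement 2: Parsed as S ↑ ((R → P) ∧ (¬U ↔ Q))

R → P = T → F = F
¬U = ¬F = T
¬U ↔ Q = T ↔ F = F
(R → P) ∧ (¬U ↔ Q) = F ∧ F = F
S ↑ ((R → P) ∧ (¬U ↔ Q)) = T ↑ F = T
Thus Statement 2 is true.

Statement 3: Parsed as ¬V ∨ (((Q ↓ U) ↔ ¬P) → (R ∨ ¬S))

¬V = ¬F = T
Q ↓ U = F ↓ F = T
¬P = ¬F = T
(Q ↓ U) ↔ ¬P = T ↔ T = T
¬S = ¬T = F
R ∨ ¬S = T ∨ F = T
((Q ↓ U) ↔ ¬P) → (R ∨ ¬S) = T → T = T
¬V ∨ (((Q ↓ U) ↔ ¬P) → (R ∨ ¬S)) = T ∨ T = T
Hence Statement 3 is true.

Count: 3.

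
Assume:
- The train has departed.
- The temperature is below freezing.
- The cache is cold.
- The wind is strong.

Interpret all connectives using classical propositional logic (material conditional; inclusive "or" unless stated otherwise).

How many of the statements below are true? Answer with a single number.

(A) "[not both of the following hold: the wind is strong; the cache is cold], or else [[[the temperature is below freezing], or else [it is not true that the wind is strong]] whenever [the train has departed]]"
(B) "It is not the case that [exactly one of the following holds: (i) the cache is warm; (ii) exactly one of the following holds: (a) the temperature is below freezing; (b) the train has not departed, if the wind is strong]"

Let G = "the wind is strong" (T), V = "the cache is warm" (F), H = "the train has departed" (T), Q = "the temperature is below freezing" (T).

(A): In symbols: (G ↑ ¬V) ∨ (H → (Q ∨ ¬G))

¬V = ¬F = T
G ↑ ¬V = T ↑ T = F
¬G = ¬T = F
Q ∨ ¬G = T ∨ F = T
H → (Q ∨ ¬G) = T → T = T
(G ↑ ¬V) ∨ (H → (Q ∨ ¬G)) = F ∨ T = T
Thus (A) is true.

(B): Parsed as ¬(V ⊕ (Q ⊕ (G → ¬H)))

¬H = ¬T = F
G → ¬H = T → F = F
Q ⊕ (G → ¬H) = T ⊕ F = T
V ⊕ (Q ⊕ (G → ¬H)) = F ⊕ T = T
¬(V ⊕ (Q ⊕ (G → ¬H))) = ¬T = F
Hence (B) is false.

Count: 1.

1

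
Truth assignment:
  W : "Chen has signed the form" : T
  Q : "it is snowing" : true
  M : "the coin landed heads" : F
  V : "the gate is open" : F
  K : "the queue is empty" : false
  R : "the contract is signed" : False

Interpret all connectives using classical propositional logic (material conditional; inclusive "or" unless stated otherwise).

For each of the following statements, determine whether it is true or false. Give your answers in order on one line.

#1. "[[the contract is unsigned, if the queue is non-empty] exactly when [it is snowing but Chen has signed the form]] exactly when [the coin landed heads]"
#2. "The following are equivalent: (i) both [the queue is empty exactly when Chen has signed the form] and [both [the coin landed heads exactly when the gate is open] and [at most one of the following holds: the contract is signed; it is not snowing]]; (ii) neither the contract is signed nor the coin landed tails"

#1 false; #2 true

#1: Parsed as ((not K -> not R) iff (Q and W)) iff M

not K = not False = True
not R = not False = True
not K -> not R = True -> True = True
Q and W = True and True = True
(not K -> not R) iff (Q and W) = True iff True = True
((not K -> not R) iff (Q and W)) iff M = True iff False = False
Hence #1 is false.

#2: In symbols: ((K iff W) and ((M iff V) and (R nand not Q))) iff (R nor not M)

K iff W = False iff True = False
M iff V = False iff False = True
not Q = not True = False
R nand not Q = False nand False = True
(M iff V) and (R nand not Q) = True and True = True
(K iff W) and ((M iff V) and (R nand not Q)) = False and True = False
not M = not False = True
R nor not M = False nor True = False
((K iff W) and ((M iff V) and (R nand not Q))) iff (R nor not M) = False iff False = True
So #2 is true.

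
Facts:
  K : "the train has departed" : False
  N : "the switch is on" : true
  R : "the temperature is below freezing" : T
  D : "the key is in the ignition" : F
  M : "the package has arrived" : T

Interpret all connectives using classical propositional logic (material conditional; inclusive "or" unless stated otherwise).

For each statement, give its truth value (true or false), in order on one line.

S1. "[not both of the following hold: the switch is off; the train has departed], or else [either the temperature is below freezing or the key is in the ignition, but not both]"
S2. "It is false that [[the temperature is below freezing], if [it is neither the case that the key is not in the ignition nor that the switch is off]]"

S1 true / S2 false

S1: Parsed as (~N nand K) | (R xor D)

~N = ~T = F
~N nand K = F nand F = T
R xor D = T xor F = T
(~N nand K) | (R xor D) = T | T = T
So S1 is true.

S2: Formalization: ~((~D nor ~N) -> R)

~D = ~F = T
~N = ~T = F
~D nor ~N = T nor F = F
(~D nor ~N) -> R = F -> T = T
~((~D nor ~N) -> R) = ~T = F
Hence S2 is false.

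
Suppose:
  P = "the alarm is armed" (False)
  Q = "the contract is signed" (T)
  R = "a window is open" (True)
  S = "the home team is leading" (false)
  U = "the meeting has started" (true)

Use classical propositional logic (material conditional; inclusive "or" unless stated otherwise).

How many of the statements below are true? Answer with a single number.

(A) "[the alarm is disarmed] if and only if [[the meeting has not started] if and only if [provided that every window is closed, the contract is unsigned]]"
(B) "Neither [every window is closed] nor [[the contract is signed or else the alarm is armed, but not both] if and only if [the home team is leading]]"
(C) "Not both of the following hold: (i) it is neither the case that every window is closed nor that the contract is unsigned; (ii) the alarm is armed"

(A): Parsed as ¬P ↔ (¬U ↔ (¬R → ¬Q))

¬P = ¬F = T
¬U = ¬T = F
¬R = ¬T = F
¬Q = ¬T = F
¬R → ¬Q = F → F = T
¬U ↔ (¬R → ¬Q) = F ↔ T = F
¬P ↔ (¬U ↔ (¬R → ¬Q)) = T ↔ F = F
Thus (A) is false.

(B): Parsed as ¬R ↓ ((Q ⊕ P) ↔ S)

¬R = ¬T = F
Q ⊕ P = T ⊕ F = T
(Q ⊕ P) ↔ S = T ↔ F = F
¬R ↓ ((Q ⊕ P) ↔ S) = F ↓ F = T
Thus (B) is true.

(C): In symbols: (¬R ↓ ¬Q) ↑ P

¬R = ¬T = F
¬Q = ¬T = F
¬R ↓ ¬Q = F ↓ F = T
(¬R ↓ ¬Q) ↑ P = T ↑ F = T
Thus (C) is true.

Count: 2.

2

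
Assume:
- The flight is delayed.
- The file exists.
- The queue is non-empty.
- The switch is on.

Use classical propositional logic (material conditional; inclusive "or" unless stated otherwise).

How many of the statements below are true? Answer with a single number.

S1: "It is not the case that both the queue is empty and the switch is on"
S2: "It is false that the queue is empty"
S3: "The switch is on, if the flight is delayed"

Let H = "the queue is empty" (F), M = "the switch is on" (T), R = "the flight is delayed" (T).

S1: This is H nand M.

H nand M = F nand T = T
Thus S1 is true.

S2: This is ~H.

~H = ~F = T
Thus S2 is true.

S3: Parsed as R -> M

R -> M = T -> T = T
So S3 is true.

True statements: 3.

3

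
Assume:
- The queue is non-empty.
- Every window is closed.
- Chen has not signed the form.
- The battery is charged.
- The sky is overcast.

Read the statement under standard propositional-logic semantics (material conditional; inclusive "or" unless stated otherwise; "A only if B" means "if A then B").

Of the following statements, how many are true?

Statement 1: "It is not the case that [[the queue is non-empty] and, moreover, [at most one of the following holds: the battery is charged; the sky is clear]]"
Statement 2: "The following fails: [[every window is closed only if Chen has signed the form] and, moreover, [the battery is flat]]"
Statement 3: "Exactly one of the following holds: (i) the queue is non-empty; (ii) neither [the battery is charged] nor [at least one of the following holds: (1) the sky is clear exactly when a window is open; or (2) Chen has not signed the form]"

Let P = "the queue is empty" (F), S = "the battery is charged" (T), U = "the sky is overcast" (T), Q = "a window is open" (F), R = "Chen has signed the form" (F).

Statement 1: Parsed as ¬(¬P ∧ (S ↑ ¬U))

¬P = ¬F = T
¬U = ¬T = F
S ↑ ¬U = T ↑ F = T
¬P ∧ (S ↑ ¬U) = T ∧ T = T
¬(¬P ∧ (S ↑ ¬U)) = ¬T = F
Hence Statement 1 is false.

Statement 2: In symbols: ¬((¬Q → R) ∧ ¬S)

¬Q = ¬F = T
¬Q → R = T → F = F
¬S = ¬T = F
(¬Q → R) ∧ ¬S = F ∧ F = F
¬((¬Q → R) ∧ ¬S) = ¬F = T
So Statement 2 is true.

Statement 3: Formalization: ¬P ⊕ (S ↓ ((¬U ↔ Q) ∨ ¬R))

¬P = ¬F = T
¬U = ¬T = F
¬U ↔ Q = F ↔ F = T
¬R = ¬F = T
(¬U ↔ Q) ∨ ¬R = T ∨ T = T
S ↓ ((¬U ↔ Q) ∨ ¬R) = T ↓ T = F
¬P ⊕ (S ↓ ((¬U ↔ Q) ∨ ¬R)) = T ⊕ F = T
Hence Statement 3 is true.

Count: 2.

2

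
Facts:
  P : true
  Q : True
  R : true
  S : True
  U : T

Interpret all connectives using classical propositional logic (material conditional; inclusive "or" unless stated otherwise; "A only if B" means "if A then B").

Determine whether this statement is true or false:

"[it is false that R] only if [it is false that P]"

Formalization: ¬R → ¬P

¬R = ¬T = F
¬P = ¬T = F
¬R → ¬P = F → F = T

true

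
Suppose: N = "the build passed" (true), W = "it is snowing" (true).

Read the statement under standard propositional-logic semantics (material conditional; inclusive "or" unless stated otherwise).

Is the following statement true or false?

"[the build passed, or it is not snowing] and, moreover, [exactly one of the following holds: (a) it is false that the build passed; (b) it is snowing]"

true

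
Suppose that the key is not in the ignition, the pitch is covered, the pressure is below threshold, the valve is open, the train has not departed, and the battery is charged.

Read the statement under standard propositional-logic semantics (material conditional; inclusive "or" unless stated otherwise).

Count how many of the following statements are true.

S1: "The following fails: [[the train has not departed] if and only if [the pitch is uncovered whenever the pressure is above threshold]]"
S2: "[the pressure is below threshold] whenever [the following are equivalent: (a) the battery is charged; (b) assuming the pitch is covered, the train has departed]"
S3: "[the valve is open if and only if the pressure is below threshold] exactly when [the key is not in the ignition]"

2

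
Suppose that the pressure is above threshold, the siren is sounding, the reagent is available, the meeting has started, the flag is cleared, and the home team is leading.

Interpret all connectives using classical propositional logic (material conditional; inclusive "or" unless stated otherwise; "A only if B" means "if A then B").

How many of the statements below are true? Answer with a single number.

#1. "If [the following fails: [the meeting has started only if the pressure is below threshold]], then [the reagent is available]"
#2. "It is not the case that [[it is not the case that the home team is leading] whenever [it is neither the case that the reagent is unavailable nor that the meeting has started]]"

1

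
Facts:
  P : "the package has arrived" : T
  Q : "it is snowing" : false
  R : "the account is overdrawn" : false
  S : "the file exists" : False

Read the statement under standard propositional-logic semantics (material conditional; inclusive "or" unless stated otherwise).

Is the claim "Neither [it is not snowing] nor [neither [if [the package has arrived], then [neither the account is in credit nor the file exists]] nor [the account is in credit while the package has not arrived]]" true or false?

false

Values: Q=F, P=T, R=F, S=F.
In symbols: ¬Q ↓ ((P → (¬R ↓ S)) ↓ (¬R ∧ ¬P))

¬Q = ¬F = T
¬R = ¬F = T
¬R ↓ S = T ↓ F = F
P → (¬R ↓ S) = T → F = F
¬R = ¬F = T
¬P = ¬T = F
¬R ∧ ¬P = T ∧ F = F
(P → (¬R ↓ S)) ↓ (¬R ∧ ¬P) = F ↓ F = T
¬Q ↓ ((P → (¬R ↓ S)) ↓ (¬R ∧ ¬P)) = T ↓ T = F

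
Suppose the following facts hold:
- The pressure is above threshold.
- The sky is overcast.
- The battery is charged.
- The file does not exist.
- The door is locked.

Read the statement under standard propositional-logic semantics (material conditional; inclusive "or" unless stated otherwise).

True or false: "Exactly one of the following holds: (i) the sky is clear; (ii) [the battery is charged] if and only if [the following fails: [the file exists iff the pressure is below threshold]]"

false

Let Q = "the sky is overcast" (T), R = "the battery is charged" (T), S = "the file exists" (F), P = "the pressure is above threshold" (T).
Parsed as ~Q xor (R <-> ~(S <-> ~P))

~Q = ~T = F
~P = ~T = F
S <-> ~P = F <-> F = T
~(S <-> ~P) = ~T = F
R <-> ~(S <-> ~P) = T <-> F = F
~Q xor (R <-> ~(S <-> ~P)) = F xor F = F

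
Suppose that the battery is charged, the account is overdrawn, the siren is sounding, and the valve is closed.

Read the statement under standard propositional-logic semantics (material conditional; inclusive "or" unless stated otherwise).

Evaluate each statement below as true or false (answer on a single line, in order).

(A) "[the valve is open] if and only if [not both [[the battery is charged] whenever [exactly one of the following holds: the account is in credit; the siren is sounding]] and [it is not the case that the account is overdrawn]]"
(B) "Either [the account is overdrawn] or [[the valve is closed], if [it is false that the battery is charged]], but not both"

Let V = "the valve is open" (False), K = "the account is overdrawn" (True), S = "the siren is sounding" (True), Q = "the battery is charged" (True).

(A): Parsed as V iff (((not K xor S) -> Q) nand not K)

not K = not True = False
not K xor S = False xor True = True
(not K xor S) -> Q = True -> True = True
not K = not True = False
((not K xor S) -> Q) nand not K = True nand False = True
V iff (((not K xor S) -> Q) nand not K) = False iff True = False
So (A) is false.

(B): In symbols: K xor (not Q -> not V)

not Q = not True = False
not V = not False = True
not Q -> not V = False -> True = True
K xor (not Q -> not V) = True xor True = False
So (B) is false.

(A) false; (B) false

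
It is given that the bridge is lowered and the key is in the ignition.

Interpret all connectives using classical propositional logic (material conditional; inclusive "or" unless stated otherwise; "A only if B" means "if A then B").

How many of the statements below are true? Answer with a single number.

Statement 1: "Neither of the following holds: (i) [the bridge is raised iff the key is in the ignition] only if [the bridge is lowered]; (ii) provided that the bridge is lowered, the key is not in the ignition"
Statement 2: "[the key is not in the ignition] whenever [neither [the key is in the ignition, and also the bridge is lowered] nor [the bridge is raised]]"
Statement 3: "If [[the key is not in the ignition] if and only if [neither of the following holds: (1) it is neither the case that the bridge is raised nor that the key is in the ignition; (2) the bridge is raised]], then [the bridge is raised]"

2

Let M = "the bridge is raised" (F), K = "the key is in the ignition" (T).

Statement 1: In symbols: ((M ↔ K) → ¬M) ↓ (¬M → ¬K)

M ↔ K = F ↔ T = F
¬M = ¬F = T
(M ↔ K) → ¬M = F → T = T
¬M = ¬F = T
¬K = ¬T = F
¬M → ¬K = T → F = F
((M ↔ K) → ¬M) ↓ (¬M → ¬K) = T ↓ F = F
Thus Statement 1 is false.

Statement 2: Formalization: ((K ∧ ¬M) ↓ M) → ¬K

¬M = ¬F = T
K ∧ ¬M = T ∧ T = T
(K ∧ ¬M) ↓ M = T ↓ F = F
¬K = ¬T = F
((K ∧ ¬M) ↓ M) → ¬K = F → F = T
Thus Statement 2 is true.

Statement 3: This is (¬K ↔ ((M ↓ K) ↓ M)) → M.

¬K = ¬T = F
M ↓ K = F ↓ T = F
(M ↓ K) ↓ M = F ↓ F = T
¬K ↔ ((M ↓ K) ↓ M) = F ↔ T = F
(¬K ↔ ((M ↓ K) ↓ M)) → M = F → F = T
So Statement 3 is true.

True statements: 2 (Statement 2, Statement 3).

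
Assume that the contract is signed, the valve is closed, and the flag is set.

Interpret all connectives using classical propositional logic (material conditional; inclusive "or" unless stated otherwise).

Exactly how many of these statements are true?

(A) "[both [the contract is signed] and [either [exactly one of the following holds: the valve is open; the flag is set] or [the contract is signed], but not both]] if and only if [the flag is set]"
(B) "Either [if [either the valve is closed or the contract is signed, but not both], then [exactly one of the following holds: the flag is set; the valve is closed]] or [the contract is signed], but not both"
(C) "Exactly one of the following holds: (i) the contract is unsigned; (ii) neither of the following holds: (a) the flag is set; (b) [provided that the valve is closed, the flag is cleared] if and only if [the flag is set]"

Let P = "the contract is signed" (T), Q = "the valve is open" (F), R = "the flag is set" (T).

(A): Parsed as (P & ((Q xor R) xor P)) <-> R

Q xor R = F xor T = T
(Q xor R) xor P = T xor T = F
P & ((Q xor R) xor P) = T & F = F
(P & ((Q xor R) xor P)) <-> R = F <-> T = F
So (A) is false.

(B): This is ((~Q xor P) -> (R xor ~Q)) xor P.

~Q = ~F = T
~Q xor P = T xor T = F
~Q = ~F = T
R xor ~Q = T xor T = F
(~Q xor P) -> (R xor ~Q) = F -> F = T
((~Q xor P) -> (R xor ~Q)) xor P = T xor T = F
Thus (B) is false.

(C): Formalization: ~P xor (R nor ((~Q -> ~R) <-> R))

~P = ~T = F
~Q = ~F = T
~R = ~T = F
~Q -> ~R = T -> F = F
(~Q -> ~R) <-> R = F <-> T = F
R nor ((~Q -> ~R) <-> R) = T nor F = F
~P xor (R nor ((~Q -> ~R) <-> R)) = F xor F = F
So (C) is false.

0 of the 3 statements are true (none).

0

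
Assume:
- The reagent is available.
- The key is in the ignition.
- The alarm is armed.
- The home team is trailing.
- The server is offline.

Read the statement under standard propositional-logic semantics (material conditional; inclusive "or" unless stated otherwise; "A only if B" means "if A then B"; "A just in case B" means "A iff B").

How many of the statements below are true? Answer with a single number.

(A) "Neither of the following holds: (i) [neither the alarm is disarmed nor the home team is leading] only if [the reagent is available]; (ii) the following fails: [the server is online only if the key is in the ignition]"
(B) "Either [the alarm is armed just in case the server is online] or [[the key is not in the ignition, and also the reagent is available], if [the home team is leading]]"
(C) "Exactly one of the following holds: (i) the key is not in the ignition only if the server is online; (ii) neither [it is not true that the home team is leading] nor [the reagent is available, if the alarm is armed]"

2

Let Q = "the alarm is armed" (T), U = "the home team is leading" (F), V = "the reagent is available" (T), D = "the server is online" (F), M = "the key is in the ignition" (T).

(A): In symbols: ((¬Q ↓ U) → V) ↓ ¬(D → M)

¬Q = ¬T = F
¬Q ↓ U = F ↓ F = T
(¬Q ↓ U) → V = T → T = T
D → M = F → T = T
¬(D → M) = ¬T = F
((¬Q ↓ U) → V) ↓ ¬(D → M) = T ↓ F = F
Thus (A) is false.

(B): This is (Q ↔ D) ∨ (U → (¬M ∧ V)).

Q ↔ D = T ↔ F = F
¬M = ¬T = F
¬M ∧ V = F ∧ T = F
U → (¬M ∧ V) = F → F = T
(Q ↔ D) ∨ (U → (¬M ∧ V)) = F ∨ T = T
Thus (B) is true.

(C): This is (¬M → D) ⊕ (¬U ↓ (Q → V)).

¬M = ¬T = F
¬M → D = F → F = T
¬U = ¬F = T
Q → V = T → T = T
¬U ↓ (Q → V) = T ↓ T = F
(¬M → D) ⊕ (¬U ↓ (Q → V)) = T ⊕ F = T
Thus (C) is true.

Count: 2.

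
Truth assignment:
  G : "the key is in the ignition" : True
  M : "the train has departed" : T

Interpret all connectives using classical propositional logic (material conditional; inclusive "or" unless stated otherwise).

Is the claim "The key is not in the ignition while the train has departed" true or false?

Formalization: ¬G ∧ M

¬G = ¬T = F
¬G ∧ M = F ∧ T = F

The statement is false.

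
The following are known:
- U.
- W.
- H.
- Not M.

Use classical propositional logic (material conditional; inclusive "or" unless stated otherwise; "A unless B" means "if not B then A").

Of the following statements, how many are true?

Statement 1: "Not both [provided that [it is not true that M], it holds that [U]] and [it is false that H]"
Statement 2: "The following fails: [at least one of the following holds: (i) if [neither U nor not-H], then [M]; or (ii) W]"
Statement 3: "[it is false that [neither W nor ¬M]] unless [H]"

2

Statement 1: In symbols: (~M -> U) nand ~H

~M = ~F = T
~M -> U = T -> T = T
~H = ~T = F
(~M -> U) nand ~H = T nand F = T
Hence Statement 1 is true.

Statement 2: In symbols: ~(((U nor ~H) -> M) | W)

~H = ~T = F
U nor ~H = T nor F = F
(U nor ~H) -> M = F -> F = T
((U nor ~H) -> M) | W = T | T = T
~(((U nor ~H) -> M) | W) = ~T = F
Thus Statement 2 is false.

Statement 3: Formalization: ~(W nor ~M) | H

~M = ~F = T
W nor ~M = T nor T = F
~(W nor ~M) = ~F = T
~(W nor ~M) | H = T | T = T
Hence Statement 3 is true.

2 of the 3 statements are true (Statement 1, Statement 3).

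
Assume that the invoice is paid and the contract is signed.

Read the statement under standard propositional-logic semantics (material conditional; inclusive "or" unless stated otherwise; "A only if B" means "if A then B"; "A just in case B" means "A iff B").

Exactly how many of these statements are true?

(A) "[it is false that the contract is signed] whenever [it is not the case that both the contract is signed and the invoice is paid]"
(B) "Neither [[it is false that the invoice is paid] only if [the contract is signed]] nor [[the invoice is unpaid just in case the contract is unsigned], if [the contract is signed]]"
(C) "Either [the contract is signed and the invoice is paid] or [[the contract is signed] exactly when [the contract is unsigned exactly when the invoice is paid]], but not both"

2

Let Q = "the contract is signed" (T), P = "the invoice is paid" (T).

(A): Parsed as (Q ↑ P) → ¬Q

Q ↑ P = T ↑ T = F
¬Q = ¬T = F
(Q ↑ P) → ¬Q = F → F = T
Thus (A) is true.

(B): This is (¬P → Q) ↓ (Q → (¬P ↔ ¬Q)).

¬P = ¬T = F
¬P → Q = F → T = T
¬P = ¬T = F
¬Q = ¬T = F
¬P ↔ ¬Q = F ↔ F = T
Q → (¬P ↔ ¬Q) = T → T = T
(¬P → Q) ↓ (Q → (¬P ↔ ¬Q)) = T ↓ T = F
Thus (B) is false.

(C): Formalization: (Q ∧ P) ⊕ (Q ↔ (¬Q ↔ P))

Q ∧ P = T ∧ T = T
¬Q = ¬T = F
¬Q ↔ P = F ↔ T = F
Q ↔ (¬Q ↔ P) = T ↔ F = F
(Q ∧ P) ⊕ (Q ↔ (¬Q ↔ P)) = T ⊕ F = T
Thus (C) is true.

Count: 2.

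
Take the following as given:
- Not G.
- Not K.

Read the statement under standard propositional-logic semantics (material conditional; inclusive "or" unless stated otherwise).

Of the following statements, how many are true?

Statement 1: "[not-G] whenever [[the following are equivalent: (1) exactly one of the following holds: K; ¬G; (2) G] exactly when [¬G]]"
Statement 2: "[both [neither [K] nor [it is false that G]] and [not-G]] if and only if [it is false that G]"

1

Statement 1: In symbols: (((K xor ~G) <-> G) <-> ~G) -> ~G

~G = ~F = T
K xor ~G = F xor T = T
(K xor ~G) <-> G = T <-> F = F
~G = ~F = T
((K xor ~G) <-> G) <-> ~G = F <-> T = F
~G = ~F = T
(((K xor ~G) <-> G) <-> ~G) -> ~G = F -> T = T
Thus Statement 1 is true.

Statement 2: This is ((K nor ~G) & ~G) <-> ~G.

~G = ~F = T
K nor ~G = F nor T = F
~G = ~F = T
(K nor ~G) & ~G = F & T = F
~G = ~F = T
((K nor ~G) & ~G) <-> ~G = F <-> T = F
Thus Statement 2 is false.

Count: 1.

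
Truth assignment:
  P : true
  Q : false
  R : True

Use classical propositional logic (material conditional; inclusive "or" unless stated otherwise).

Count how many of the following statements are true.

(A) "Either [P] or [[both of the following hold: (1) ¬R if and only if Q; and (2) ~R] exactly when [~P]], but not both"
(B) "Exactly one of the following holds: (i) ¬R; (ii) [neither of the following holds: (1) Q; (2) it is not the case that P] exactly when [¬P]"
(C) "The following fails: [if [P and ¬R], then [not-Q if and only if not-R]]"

(A): Formalization: P ⊕ (((¬R ↔ Q) ∧ ¬R) ↔ ¬P)

¬R = ¬T = F
¬R ↔ Q = F ↔ F = T
¬R = ¬T = F
(¬R ↔ Q) ∧ ¬R = T ∧ F = F
¬P = ¬T = F
((¬R ↔ Q) ∧ ¬R) ↔ ¬P = F ↔ F = T
P ⊕ (((¬R ↔ Q) ∧ ¬R) ↔ ¬P) = T ⊕ T = F
Hence (A) is false.

(B): In symbols: ¬R ⊕ ((Q ↓ ¬P) ↔ ¬P)

¬R = ¬T = F
¬P = ¬T = F
Q ↓ ¬P = F ↓ F = T
¬P = ¬T = F
(Q ↓ ¬P) ↔ ¬P = T ↔ F = F
¬R ⊕ ((Q ↓ ¬P) ↔ ¬P) = F ⊕ F = F
Thus (B) is false.

(C): Parsed as ¬((P ∧ ¬R) → (¬Q ↔ ¬R))

¬R = ¬T = F
P ∧ ¬R = T ∧ F = F
¬Q = ¬F = T
¬R = ¬T = F
¬Q ↔ ¬R = T ↔ F = F
(P ∧ ¬R) → (¬Q ↔ ¬R) = F → F = T
¬((P ∧ ¬R) → (¬Q ↔ ¬R)) = ¬T = F
So (C) is false.

True statements: 0 (none).

0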